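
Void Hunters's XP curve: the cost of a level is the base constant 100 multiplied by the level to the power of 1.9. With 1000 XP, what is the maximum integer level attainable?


XP = 100 * level^1.9, so level = (XP / 100)^(1/1.9)
= (1000 / 100)^(1/1.9)
= 10.0^0.5263
= 3.3598
Floor: level = 3

level 3


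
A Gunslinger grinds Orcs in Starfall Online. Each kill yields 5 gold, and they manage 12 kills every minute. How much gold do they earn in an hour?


Gold per minute = 5 * 12 = 60
Gold per hour = 60 * 60 = 3600

3600 gold/hour


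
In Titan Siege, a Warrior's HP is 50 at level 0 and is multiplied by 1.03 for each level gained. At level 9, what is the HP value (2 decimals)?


value = base * growth^level
= 50 * 1.03^9
= 50 * 1.304773
= 65.24

65.24 HP


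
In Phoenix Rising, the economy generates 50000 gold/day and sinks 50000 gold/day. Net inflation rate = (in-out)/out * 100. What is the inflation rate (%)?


Net gold = 50000 - 50000 = 0
Inflation rate = net / sunk * 100 = 0 / 50000 * 100
= 0.0 * 100
= 0.00%

0.00%


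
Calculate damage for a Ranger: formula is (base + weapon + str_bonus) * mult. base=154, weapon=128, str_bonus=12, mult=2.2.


Sum base + weapon + str = 154 + 128 + 12 = 294
Multiply by 2.2:
294 * 2.2 = 646.8

646.8 damage


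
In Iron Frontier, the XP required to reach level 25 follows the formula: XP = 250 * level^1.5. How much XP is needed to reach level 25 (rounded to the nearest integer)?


XP = 250 * level^1.5
Substitute level = 25:
XP = 250 * 25^1.5
= 250 * 125.0
= 31250

31250 XP


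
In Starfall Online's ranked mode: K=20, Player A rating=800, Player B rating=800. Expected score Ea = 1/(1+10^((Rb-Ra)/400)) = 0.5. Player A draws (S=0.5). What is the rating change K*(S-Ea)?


Elo update: delta = K * (S - Ea), where S = 0.5 (draws)
S - Ea = 0.5 - 0.5 = 0.0
Rating change = 20 * 0.0
= 0.00

0.00 rating points


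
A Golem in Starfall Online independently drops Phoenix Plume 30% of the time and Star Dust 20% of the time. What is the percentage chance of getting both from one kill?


For independent events, P(both) = P(A) * P(B)
= 30% * 20%
= 600 / 100 %
= 6.0%

6.0%


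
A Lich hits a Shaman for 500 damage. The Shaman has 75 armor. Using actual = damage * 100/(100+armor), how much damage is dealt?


actual = 500 * 100 / (100 + 75)
= 500 * 100 / 175
= 50000 / 175
= 285.71

285.71 damage


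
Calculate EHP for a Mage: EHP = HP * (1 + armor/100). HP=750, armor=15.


EHP = 750 * (1 + 15/100)
= 750 * (1 + 0.15)
= 750 * 1.15
= 862.5

862.5 EHP


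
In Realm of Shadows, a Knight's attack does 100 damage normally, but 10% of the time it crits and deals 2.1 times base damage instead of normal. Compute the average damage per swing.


E[dmg] = base * (1 + crit_chance * (crit_mult - 1))
cc as decimal = 10/100 = 0.1
cm - 1 = 2.1 - 1 = 1.1
Bonus factor = 0.1 * 1.1 = 0.11
Total multiplier = 1 + 0.11 = 1.11
Expected damage = 100 * 1.11 = 111.00

111.00 damage


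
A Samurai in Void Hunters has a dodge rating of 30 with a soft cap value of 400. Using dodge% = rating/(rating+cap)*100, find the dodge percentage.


dodge% = 30 / (30 + 400) * 100
= 30 / 430 * 100
= 0.069767 * 100
= 6.98%

6.98%


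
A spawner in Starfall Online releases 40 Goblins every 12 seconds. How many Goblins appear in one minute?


Spawns per minute = count * (60 / interval)
= 40 * (60 / 12)
= 40 * 5.0
= 200.0

200.0 per minute


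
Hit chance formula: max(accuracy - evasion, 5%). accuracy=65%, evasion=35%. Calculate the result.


accuracy - evasion = 65 - 35 = 30
Apply floor: max(30, 5) = 30
Hit chance = 30%

30%


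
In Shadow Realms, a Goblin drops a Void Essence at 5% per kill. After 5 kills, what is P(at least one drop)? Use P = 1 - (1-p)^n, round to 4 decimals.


P(at least one) = 1 - P(none) = 1 - (1-p)^n
p = 5/100 = 0.05
1 - p = 0.95
(1 - p)^5 = 0.95^5 = 0.773781
P(at least one) = 1 - 0.773781 = 0.2262

0.2262


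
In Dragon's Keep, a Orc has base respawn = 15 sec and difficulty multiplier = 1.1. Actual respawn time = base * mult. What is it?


Respawn time = base * multiplier
= 15 * 1.1
= 16.5 seconds

16.5 seconds


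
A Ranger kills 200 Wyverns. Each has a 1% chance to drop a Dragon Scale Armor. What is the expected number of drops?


Expected drops = kills * (drop_rate / 100)
= 200 * (1 / 100)
= 200 * 0.01
= 2.0

2.0 drops


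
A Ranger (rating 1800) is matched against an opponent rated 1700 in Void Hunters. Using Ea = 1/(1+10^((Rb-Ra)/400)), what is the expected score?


Elo expected score: Ea = 1/(1 + 10^((Rb-Ra)/400))
Rb - Ra = 1700 - 1800 = -100
(Rb-Ra)/400 = -100/400 = -0.25
10^-0.25 = 0.562341
Ea = 1/(1 + 0.562341) = 1/1.562341 = 0.6401

0.6401


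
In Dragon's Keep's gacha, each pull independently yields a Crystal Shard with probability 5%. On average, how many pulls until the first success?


Expected pulls for a geometric distribution = 1/p = 100 / rate%
= 100 / 5
= 20.0

20.0 pulls


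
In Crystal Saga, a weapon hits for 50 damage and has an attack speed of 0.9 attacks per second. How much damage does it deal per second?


DPS = damage * attack_speed
= 50 * 0.9
= 45.0

45.0 DPS


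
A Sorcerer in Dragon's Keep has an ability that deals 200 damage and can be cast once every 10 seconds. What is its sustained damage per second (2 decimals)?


DPS = damage / cooldown
= 200 / 10
= 20.00

20.00 DPS


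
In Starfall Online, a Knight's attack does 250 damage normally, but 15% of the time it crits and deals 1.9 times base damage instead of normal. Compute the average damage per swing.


E[dmg] = base * (1 + crit_chance * (crit_mult - 1))
cc as decimal = 15/100 = 0.15
cm - 1 = 1.9 - 1 = 0.9
Bonus factor = 0.15 * 0.9 = 0.135
Total multiplier = 1 + 0.135 = 1.135
Expected damage = 250 * 1.135 = 283.75

283.75 damage


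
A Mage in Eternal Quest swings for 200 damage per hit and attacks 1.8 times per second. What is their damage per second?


DPS = damage * attack_speed
= 200 * 1.8
= 360.0

360.0 DPS


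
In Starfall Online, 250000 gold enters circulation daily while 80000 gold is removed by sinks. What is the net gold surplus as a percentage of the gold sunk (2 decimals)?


Net gold = 250000 - 80000 = 170000
Inflation rate = net / sunk * 100 = 170000 / 80000 * 100
= 2.125 * 100
= 212.50%

212.50%


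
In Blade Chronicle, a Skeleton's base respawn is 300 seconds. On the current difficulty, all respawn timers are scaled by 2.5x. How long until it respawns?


Respawn time = base * multiplier
= 300 * 2.5
= 750.0 seconds

750.0 seconds


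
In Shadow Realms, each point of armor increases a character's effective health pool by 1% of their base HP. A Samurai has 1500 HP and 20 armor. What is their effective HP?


EHP = 1500 * (1 + 20/100)
= 1500 * (1 + 0.2)
= 1500 * 1.2
= 1800.0

1800.0 EHP


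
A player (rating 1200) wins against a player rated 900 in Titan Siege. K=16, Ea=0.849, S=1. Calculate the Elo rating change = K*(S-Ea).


Elo update: delta = K * (S - Ea), where S = 1 (wins)
S - Ea = 1 - 0.849 = 0.151
Rating change = 16 * 0.151
= 2.42

2.42 rating points


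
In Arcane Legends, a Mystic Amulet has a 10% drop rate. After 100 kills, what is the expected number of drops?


Expected drops = kills * (drop_rate / 100)
= 100 * (10 / 100)
= 100 * 0.1
= 10.0

10.0 drops


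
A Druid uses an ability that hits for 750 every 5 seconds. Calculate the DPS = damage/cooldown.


DPS = damage / cooldown
= 750 / 5
= 150.00

150.00 DPS


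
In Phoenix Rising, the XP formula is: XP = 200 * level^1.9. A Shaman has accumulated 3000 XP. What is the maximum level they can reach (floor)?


XP = 200 * level^1.9, so level = (XP / 200)^(1/1.9)
= (3000 / 200)^(1/1.9)
= 15.0^0.5263
= 4.1591
Floor: level = 4

level 4


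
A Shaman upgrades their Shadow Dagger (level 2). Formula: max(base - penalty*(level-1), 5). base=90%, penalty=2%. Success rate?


raw_rate = 90 - 2 * (2 - 1)
= 90 - 2 * 1
= 90 - 2
= 88
Apply floor: max(88, 5) = 88%

88%


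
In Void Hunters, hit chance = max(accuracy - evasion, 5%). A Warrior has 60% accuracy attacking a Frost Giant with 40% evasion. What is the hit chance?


accuracy - evasion = 60 - 40 = 20
Apply floor: max(20, 5) = 20
Hit chance = 20%

20%


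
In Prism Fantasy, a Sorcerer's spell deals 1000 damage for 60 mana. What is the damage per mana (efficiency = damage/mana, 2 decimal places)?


Efficiency = damage / mana
= 1000 / 60
= 16.67

16.67 dmg/mana


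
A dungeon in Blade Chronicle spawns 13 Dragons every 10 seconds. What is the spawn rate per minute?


Spawns per minute = count * (60 / interval)
= 13 * (60 / 10)
= 13 * 6.0
= 78.0

78.0 per minute


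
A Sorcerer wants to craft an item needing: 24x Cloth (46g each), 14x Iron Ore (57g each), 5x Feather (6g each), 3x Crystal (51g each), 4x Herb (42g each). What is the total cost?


Cost breakdown:
  Cloth: 24 * 46 = 1104
  Iron Ore: 14 * 57 = 798
  Feather: 5 * 6 = 30
  Crystal: 3 * 51 = 153
  Herb: 4 * 42 = 168
Total = 1104 + 798 + 30 + 153 + 168 = 2253

2253 gold


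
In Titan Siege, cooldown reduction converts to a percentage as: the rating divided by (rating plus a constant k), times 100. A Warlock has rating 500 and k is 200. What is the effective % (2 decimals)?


effective% = rating / (rating + k) * 100
= 500 / (500 + 200) * 100
= 500 / 700 * 100
= 0.714286 * 100
= 71.43%

71.43%


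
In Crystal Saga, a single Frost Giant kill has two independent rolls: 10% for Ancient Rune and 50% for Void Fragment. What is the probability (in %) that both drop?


For independent events, P(both) = P(A) * P(B)
= 10% * 50%
= 500 / 100 %
= 5.0%

5.0%


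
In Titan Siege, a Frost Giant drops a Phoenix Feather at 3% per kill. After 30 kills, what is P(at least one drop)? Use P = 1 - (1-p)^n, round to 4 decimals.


P(at least one) = 1 - P(none) = 1 - (1-p)^n
p = 3/100 = 0.03
1 - p = 0.97
(1 - p)^30 = 0.97^30 = 0.401007
P(at least one) = 1 - 0.401007 = 0.5990

0.5990


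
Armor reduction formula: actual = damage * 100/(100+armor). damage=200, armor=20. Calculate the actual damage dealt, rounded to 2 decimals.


actual = 200 * 100 / (100 + 20)
= 200 * 100 / 120
= 20000 / 120
= 166.67

166.67 damage


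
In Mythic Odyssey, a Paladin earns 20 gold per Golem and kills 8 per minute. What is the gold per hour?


Gold per minute = 20 * 8 = 160
Gold per hour = 160 * 60 = 9600

9600 gold/hour


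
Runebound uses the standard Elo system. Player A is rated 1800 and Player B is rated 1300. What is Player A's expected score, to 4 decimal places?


Elo expected score: Ea = 1/(1 + 10^((Rb-Ra)/400))
Rb - Ra = 1300 - 1800 = -500
(Rb-Ra)/400 = -500/400 = -1.25
10^-1.25 = 0.056234
Ea = 1/(1 + 0.056234) = 1/1.056234 = 0.9468

0.9468


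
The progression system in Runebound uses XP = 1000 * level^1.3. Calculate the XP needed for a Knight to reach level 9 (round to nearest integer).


XP = 1000 * level^1.3
Substitute level = 9:
XP = 1000 * 9^1.3
= 1000 * 17.3986
= 17399

17399 XP


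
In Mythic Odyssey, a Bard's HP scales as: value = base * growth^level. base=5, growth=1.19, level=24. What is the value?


value = base * growth^level
= 5 * 1.19^24
= 5 * 65.031994
= 325.16

325.16 HP


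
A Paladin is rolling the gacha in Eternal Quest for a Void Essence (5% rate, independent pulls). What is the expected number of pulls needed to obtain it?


Expected pulls for a geometric distribution = 1/p = 100 / rate%
= 100 / 5
= 20.0

20.0 pulls


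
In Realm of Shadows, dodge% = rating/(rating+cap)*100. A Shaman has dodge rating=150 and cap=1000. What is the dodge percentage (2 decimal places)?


dodge% = 150 / (150 + 1000) * 100
= 150 / 1150 * 100
= 0.130435 * 100
= 13.04%

13.04%


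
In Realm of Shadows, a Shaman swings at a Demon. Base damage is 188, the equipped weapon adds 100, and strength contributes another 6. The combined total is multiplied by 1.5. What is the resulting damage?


Sum base + weapon + str = 188 + 100 + 6 = 294
Multiply by 1.5:
294 * 1.5 = 441.0

441.0 damage


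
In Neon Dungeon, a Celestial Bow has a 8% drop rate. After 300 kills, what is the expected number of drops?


Expected drops = kills * (drop_rate / 100)
= 300 * (8 / 100)
= 300 * 0.08
= 24.0

24.0 drops


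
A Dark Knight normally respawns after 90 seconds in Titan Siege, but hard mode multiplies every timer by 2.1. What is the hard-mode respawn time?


Respawn time = base * multiplier
= 90 * 2.1
= 189.0 seconds

189.0 seconds


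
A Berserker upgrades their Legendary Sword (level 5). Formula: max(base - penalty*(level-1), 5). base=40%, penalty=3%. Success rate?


raw_rate = 40 - 3 * (5 - 1)
= 40 - 3 * 4
= 40 - 12
= 28
Apply floor: max(28, 5) = 28%

28%


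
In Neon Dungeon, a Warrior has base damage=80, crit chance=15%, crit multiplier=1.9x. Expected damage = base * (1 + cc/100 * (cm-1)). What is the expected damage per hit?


E[dmg] = base * (1 + crit_chance * (crit_mult - 1))
cc as decimal = 15/100 = 0.15
cm - 1 = 1.9 - 1 = 0.9
Bonus factor = 0.15 * 0.9 = 0.135
Total multiplier = 1 + 0.135 = 1.135
Expected damage = 80 * 1.135 = 90.80

90.80 damage


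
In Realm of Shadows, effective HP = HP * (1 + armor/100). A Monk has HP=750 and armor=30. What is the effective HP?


EHP = 750 * (1 + 30/100)
= 750 * (1 + 0.3)
= 750 * 1.3
= 975.0

975.0 EHP


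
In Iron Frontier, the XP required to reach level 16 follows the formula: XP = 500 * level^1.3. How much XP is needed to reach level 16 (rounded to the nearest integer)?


XP = 500 * level^1.3
Substitute level = 16:
XP = 500 * 16^1.3
= 500 * 36.7583
= 18379

18379 XP


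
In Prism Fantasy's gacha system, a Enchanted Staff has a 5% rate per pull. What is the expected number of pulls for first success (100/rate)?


Expected pulls for a geometric distribution = 1/p = 100 / rate%
= 100 / 5
= 20.0

20.0 pulls


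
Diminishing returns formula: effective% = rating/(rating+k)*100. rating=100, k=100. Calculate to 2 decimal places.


effective% = rating / (rating + k) * 100
= 100 / (100 + 100) * 100
= 100 / 200 * 100
= 0.5 * 100
= 50.00%

50.00%


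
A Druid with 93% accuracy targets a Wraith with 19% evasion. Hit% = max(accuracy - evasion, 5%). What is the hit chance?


accuracy - evasion = 93 - 19 = 74
Apply floor: max(74, 5) = 74
Hit chance = 74%

74%


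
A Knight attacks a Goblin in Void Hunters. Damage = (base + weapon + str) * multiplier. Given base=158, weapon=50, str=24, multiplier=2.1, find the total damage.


Sum base + weapon + str = 158 + 50 + 24 = 232
Multiply by 2.1:
232 * 2.1 = 487.2

487.2 damage


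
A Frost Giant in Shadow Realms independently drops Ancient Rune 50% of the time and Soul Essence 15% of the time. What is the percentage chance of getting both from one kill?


For independent events, P(both) = P(A) * P(B)
= 50% * 15%
= 750 / 100 %
= 7.5%

7.5%


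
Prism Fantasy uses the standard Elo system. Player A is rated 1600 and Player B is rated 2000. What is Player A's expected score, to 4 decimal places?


Elo expected score: Ea = 1/(1 + 10^((Rb-Ra)/400))
Rb - Ra = 2000 - 1600 = 400
(Rb-Ra)/400 = 400/400 = 1.0
10^1.0 = 10.0
Ea = 1/(1 + 10.0) = 1/11.0 = 0.0909

0.0909


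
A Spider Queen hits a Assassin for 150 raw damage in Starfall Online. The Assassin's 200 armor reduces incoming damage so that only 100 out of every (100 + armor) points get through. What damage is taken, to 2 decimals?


actual = 150 * 100 / (100 + 200)
= 150 * 100 / 300
= 15000 / 300
= 50.00

50.00 damage


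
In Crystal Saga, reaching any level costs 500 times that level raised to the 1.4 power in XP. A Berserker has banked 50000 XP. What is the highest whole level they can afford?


XP = 500 * level^1.4, so level = (XP / 500)^(1/1.4)
= (50000 / 500)^(1/1.4)
= 100.0^0.7143
= 26.827
Floor: level = 26

level 26


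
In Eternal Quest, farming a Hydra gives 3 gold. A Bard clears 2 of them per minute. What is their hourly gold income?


Gold per minute = 3 * 2 = 6
Gold per hour = 6 * 60 = 360

360 gold/hour


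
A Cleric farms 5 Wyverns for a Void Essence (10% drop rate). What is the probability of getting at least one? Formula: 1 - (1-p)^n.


P(at least one) = 1 - P(none) = 1 - (1-p)^n
p = 10/100 = 0.1
1 - p = 0.9
(1 - p)^5 = 0.9^5 = 0.590490
P(at least one) = 1 - 0.590490 = 0.4095

0.4095


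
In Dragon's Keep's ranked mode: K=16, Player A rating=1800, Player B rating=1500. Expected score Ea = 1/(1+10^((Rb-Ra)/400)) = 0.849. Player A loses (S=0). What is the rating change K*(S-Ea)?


Elo update: delta = K * (S - Ea), where S = 0 (loses)
S - Ea = 0 - 0.849 = -0.849
Rating change = 16 * -0.849
= -13.58

-13.58 rating points


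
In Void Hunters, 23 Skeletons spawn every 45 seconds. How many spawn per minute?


Spawns per minute = count * (60 / interval)
= 23 * (60 / 45)
= 23 * 1.3333
= 30.67

30.67 per minute


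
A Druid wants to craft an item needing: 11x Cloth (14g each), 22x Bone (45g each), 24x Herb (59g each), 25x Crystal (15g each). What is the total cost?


Cost breakdown:
  Cloth: 11 * 14 = 154
  Bone: 22 * 45 = 990
  Herb: 24 * 59 = 1416
  Crystal: 25 * 15 = 375
Total = 154 + 990 + 1416 + 375 = 2935

2935 gold


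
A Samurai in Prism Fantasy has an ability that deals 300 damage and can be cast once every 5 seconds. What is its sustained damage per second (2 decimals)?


DPS = damage / cooldown
= 300 / 5
= 60.00

60.00 DPS


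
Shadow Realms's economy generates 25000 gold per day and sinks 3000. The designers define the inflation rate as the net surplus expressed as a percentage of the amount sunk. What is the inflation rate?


Net gold = 25000 - 3000 = 22000
Inflation rate = net / sunk * 100 = 22000 / 3000 * 100
= 7.333333 * 100
= 733.33%

733.33%


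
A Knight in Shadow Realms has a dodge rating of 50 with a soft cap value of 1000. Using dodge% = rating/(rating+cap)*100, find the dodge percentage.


dodge% = 50 / (50 + 1000) * 100
= 50 / 1050 * 100
= 0.047619 * 100
= 4.76%

4.76%


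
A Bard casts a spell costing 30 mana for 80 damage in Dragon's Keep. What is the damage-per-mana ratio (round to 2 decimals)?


Efficiency = damage / mana
= 80 / 30
= 2.67

2.67 dmg/mana


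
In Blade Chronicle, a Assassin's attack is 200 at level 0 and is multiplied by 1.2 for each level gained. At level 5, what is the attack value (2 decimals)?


value = base * growth^level
= 200 * 1.2^5
= 200 * 2.48832
= 497.66

497.66 attack


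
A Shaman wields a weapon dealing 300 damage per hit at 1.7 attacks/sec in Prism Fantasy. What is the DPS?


DPS = damage * attack_speed
= 300 * 1.7
= 510.0

510.0 DPS


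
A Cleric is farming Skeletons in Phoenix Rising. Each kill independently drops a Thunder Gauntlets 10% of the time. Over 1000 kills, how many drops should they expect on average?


Expected drops = kills * (drop_rate / 100)
= 1000 * (10 / 100)
= 1000 * 0.1
= 100.0

100.0 drops


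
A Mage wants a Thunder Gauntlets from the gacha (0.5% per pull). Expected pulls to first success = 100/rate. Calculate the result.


Expected pulls for a geometric distribution = 1/p = 100 / rate%
= 100 / 0.5
= 200.0

200.0 pulls


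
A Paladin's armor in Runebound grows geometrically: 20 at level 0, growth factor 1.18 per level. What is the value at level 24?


value = base * growth^level
= 20 * 1.18^24
= 20 * 53.109006
= 1062.18

1062.18 armor


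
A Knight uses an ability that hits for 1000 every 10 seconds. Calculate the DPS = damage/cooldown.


DPS = damage / cooldown
= 1000 / 10
= 100.00

100.00 DPS


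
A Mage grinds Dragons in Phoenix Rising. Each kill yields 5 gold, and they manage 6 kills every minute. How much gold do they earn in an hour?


Gold per minute = 5 * 6 = 30
Gold per hour = 30 * 60 = 1800

1800 gold/hour


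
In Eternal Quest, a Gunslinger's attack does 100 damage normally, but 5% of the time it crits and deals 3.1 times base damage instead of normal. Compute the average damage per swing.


E[dmg] = base * (1 + crit_chance * (crit_mult - 1))
cc as decimal = 5/100 = 0.05
cm - 1 = 3.1 - 1 = 2.1
Bonus factor = 0.05 * 2.1 = 0.105
Total multiplier = 1 + 0.105 = 1.105
Expected damage = 100 * 1.105 = 110.50

110.50 damage


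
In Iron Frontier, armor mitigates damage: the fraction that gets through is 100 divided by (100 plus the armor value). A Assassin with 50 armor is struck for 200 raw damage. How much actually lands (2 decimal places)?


actual = 200 * 100 / (100 + 50)
= 200 * 100 / 150
= 20000 / 150
= 133.33

133.33 damage


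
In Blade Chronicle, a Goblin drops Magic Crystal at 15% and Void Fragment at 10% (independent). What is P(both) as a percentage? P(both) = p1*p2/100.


For independent events, P(both) = P(A) * P(B)
= 15% * 10%
= 150 / 100 %
= 1.5%

1.5%


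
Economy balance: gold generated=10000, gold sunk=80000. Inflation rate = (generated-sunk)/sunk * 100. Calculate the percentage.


Net gold = 10000 - 80000 = -70000
Inflation rate = net / sunk * 100 = -70000 / 80000 * 100
= -0.875 * 100
= -87.50%

-87.50%


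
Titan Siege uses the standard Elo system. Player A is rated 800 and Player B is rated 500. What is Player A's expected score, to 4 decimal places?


Elo expected score: Ea = 1/(1 + 10^((Rb-Ra)/400))
Rb - Ra = 500 - 800 = -300
(Rb-Ra)/400 = -300/400 = -0.75
10^-0.75 = 0.177828
Ea = 1/(1 + 0.177828) = 1/1.177828 = 0.8490

0.8490


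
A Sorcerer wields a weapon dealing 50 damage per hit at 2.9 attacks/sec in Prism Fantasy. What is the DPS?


DPS = damage * attack_speed
= 50 * 2.9
= 145.0

145.0 DPS


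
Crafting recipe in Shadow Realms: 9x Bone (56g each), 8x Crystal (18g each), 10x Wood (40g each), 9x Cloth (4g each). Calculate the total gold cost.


Cost breakdown:
  Bone: 9 * 56 = 504
  Crystal: 8 * 18 = 144
  Wood: 10 * 40 = 400
  Cloth: 9 * 4 = 36
Total = 504 + 144 + 400 + 36 = 1084

1084 gold


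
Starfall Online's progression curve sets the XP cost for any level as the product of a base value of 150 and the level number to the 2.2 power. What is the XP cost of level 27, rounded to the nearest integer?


XP = 150 * level^2.2
Substitute level = 27:
XP = 150 * 27^2.2
= 150 * 1409.2897
= 211393

211393 XP


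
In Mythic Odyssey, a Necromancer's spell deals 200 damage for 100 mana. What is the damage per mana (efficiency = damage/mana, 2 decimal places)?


Efficiency = damage / mana
= 200 / 100
= 2.00

2.00 dmg/mana


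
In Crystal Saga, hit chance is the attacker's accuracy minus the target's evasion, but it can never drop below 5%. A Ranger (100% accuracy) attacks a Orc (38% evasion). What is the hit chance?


accuracy - evasion = 100 - 38 = 62
Apply floor: max(62, 5) = 62
Hit chance = 62%

62%


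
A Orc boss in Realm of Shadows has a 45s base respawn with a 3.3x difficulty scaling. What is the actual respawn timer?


Respawn time = base * multiplier
= 45 * 3.3
= 148.5 seconds

148.5 seconds


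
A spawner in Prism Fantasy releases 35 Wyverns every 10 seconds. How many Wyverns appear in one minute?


Spawns per minute = count * (60 / interval)
= 35 * (60 / 10)
= 35 * 6.0
= 210.0

210.0 per minute


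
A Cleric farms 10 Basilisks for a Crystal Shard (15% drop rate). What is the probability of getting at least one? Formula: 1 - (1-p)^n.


P(at least one) = 1 - P(none) = 1 - (1-p)^n
p = 15/100 = 0.15
1 - p = 0.85
(1 - p)^10 = 0.85^10 = 0.196874
P(at least one) = 1 - 0.196874 = 0.8031

0.8031


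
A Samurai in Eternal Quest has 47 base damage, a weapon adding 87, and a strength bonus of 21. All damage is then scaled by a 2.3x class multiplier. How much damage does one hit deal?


Sum base + weapon + str = 47 + 87 + 21 = 155
Multiply by 2.3:
155 * 2.3 = 356.5

356.5 damage


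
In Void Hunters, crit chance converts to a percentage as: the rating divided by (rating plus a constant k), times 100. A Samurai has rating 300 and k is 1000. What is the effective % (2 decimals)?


effective% = rating / (rating + k) * 100
= 300 / (300 + 1000) * 100
= 300 / 1300 * 100
= 0.230769 * 100
= 23.08%

23.08%


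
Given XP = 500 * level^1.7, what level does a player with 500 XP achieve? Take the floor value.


XP = 500 * level^1.7, so level = (XP / 500)^(1/1.7)
= (500 / 500)^(1/1.7)
= 1.0^0.5882
= 1.0
Floor: level = 1

level 1


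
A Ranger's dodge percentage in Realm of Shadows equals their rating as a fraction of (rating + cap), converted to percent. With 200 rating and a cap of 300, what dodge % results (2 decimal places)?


dodge% = 200 / (200 + 300) * 100
= 200 / 500 * 100
= 0.4 * 100
= 40.00%

40.00%


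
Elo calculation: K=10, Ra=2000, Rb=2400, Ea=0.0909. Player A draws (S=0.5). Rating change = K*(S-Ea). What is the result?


Elo update: delta = K * (S - Ea), where S = 0.5 (draws)
S - Ea = 0.5 - 0.0909 = 0.4091
Rating change = 10 * 0.4091
= 4.09

4.09 rating points


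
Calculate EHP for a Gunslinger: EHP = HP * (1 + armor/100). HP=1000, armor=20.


EHP = 1000 * (1 + 20/100)
= 1000 * (1 + 0.2)
= 1000 * 1.2
= 1200.0

1200.0 EHP


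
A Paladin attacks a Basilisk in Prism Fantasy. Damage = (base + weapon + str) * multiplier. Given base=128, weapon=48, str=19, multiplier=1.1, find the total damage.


Sum base + weapon + str = 128 + 48 + 19 = 195
Multiply by 1.1:
195 * 1.1 = 214.5

214.5 damage


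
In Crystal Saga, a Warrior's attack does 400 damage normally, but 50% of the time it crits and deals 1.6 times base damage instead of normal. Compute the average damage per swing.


E[dmg] = base * (1 + crit_chance * (crit_mult - 1))
cc as decimal = 50/100 = 0.5
cm - 1 = 1.6 - 1 = 0.6
Bonus factor = 0.5 * 0.6 = 0.3
Total multiplier = 1 + 0.3 = 1.3
Expected damage = 400 * 1.3 = 520.00

520.00 damage


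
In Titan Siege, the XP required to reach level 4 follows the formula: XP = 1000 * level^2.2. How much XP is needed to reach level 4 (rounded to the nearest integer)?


XP = 1000 * level^2.2
Substitute level = 4:
XP = 1000 * 4^2.2
= 1000 * 21.1121
= 21112

21112 XP


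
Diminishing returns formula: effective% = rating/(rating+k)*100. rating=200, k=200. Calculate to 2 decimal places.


effective% = rating / (rating + k) * 100
= 200 / (200 + 200) * 100
= 200 / 400 * 100
= 0.5 * 100
= 50.00%

50.00%


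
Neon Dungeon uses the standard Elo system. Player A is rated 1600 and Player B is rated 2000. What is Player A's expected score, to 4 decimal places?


Elo expected score: Ea = 1/(1 + 10^((Rb-Ra)/400))
Rb - Ra = 2000 - 1600 = 400
(Rb-Ra)/400 = 400/400 = 1.0
10^1.0 = 10.0
Ea = 1/(1 + 10.0) = 1/11.0 = 0.0909

0.0909


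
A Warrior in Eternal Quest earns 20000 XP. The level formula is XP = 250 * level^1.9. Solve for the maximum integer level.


XP = 250 * level^1.9, so level = (XP / 250)^(1/1.9)
= (20000 / 250)^(1/1.9)
= 80.0^0.5263
= 10.0375
Floor: level = 10

level 10


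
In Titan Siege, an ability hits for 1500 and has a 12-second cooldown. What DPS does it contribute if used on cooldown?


DPS = damage / cooldown
= 1500 / 12
= 125.00

125.00 DPS


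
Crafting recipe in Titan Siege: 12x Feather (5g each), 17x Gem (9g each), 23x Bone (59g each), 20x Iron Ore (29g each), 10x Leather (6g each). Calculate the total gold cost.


Cost breakdown:
  Feather: 12 * 5 = 60
  Gem: 17 * 9 = 153
  Bone: 23 * 59 = 1357
  Iron Ore: 20 * 29 = 580
  Leather: 10 * 6 = 60
Total = 60 + 153 + 1357 + 580 + 60 = 2210

2210 gold


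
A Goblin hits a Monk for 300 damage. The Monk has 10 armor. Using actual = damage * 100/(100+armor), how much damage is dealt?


actual = 300 * 100 / (100 + 10)
= 300 * 100 / 110
= 30000 / 110
= 272.73

272.73 damage


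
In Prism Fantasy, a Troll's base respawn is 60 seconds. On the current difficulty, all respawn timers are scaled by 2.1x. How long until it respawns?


Respawn time = base * multiplier
= 60 * 2.1
= 126.0 seconds

126.0 seconds


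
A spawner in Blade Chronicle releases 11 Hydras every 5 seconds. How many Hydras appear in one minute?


Spawns per minute = count * (60 / interval)
= 11 * (60 / 5)
= 11 * 12.0
= 132.0

132.0 per minute


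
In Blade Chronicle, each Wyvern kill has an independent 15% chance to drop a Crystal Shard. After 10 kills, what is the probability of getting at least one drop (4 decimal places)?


P(at least one) = 1 - P(none) = 1 - (1-p)^n
p = 15/100 = 0.15
1 - p = 0.85
(1 - p)^10 = 0.85^10 = 0.196874
P(at least one) = 1 - 0.196874 = 0.8031

0.8031


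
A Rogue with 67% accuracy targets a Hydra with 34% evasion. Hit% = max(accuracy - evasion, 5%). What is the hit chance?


accuracy - evasion = 67 - 34 = 33
Apply floor: max(33, 5) = 33
Hit chance = 33%

33%


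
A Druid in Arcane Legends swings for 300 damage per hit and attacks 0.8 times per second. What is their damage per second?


DPS = damage * attack_speed
= 300 * 0.8
= 240.0

240.0 DPS


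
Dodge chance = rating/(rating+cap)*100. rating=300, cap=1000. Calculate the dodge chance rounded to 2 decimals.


dodge% = 300 / (300 + 1000) * 100
= 300 / 1300 * 100
= 0.230769 * 100
= 23.08%

23.08%


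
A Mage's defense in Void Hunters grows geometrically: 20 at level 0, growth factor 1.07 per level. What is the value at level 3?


value = base * growth^level
= 20 * 1.07^3
= 20 * 1.225043
= 24.50

24.50 defense


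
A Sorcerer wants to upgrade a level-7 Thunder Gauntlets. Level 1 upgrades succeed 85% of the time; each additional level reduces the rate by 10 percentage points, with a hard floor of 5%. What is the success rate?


raw_rate = 85 - 10 * (7 - 1)
= 85 - 10 * 6
= 85 - 60
= 25
Apply floor: max(25, 5) = 25%

25%


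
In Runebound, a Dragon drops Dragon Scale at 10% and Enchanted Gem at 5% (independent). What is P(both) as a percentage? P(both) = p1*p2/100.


For independent events, P(both) = P(A) * P(B)
= 10% * 5%
= 50 / 100 %
= 0.5%

0.5%


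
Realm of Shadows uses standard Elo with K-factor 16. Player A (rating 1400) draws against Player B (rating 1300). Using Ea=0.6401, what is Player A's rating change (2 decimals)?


Elo update: delta = K * (S - Ea), where S = 0.5 (draws)
S - Ea = 0.5 - 0.6401 = -0.1401
Rating change = 16 * -0.1401
= -2.24

-2.24 rating points


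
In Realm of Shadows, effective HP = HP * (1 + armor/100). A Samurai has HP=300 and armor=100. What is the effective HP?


EHP = 300 * (1 + 100/100)
= 300 * (1 + 1.0)
= 300 * 2.0
= 600.0

600.0 EHP


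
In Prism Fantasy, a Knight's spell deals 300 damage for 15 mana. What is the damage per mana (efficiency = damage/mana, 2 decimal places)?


Efficiency = damage / mana
= 300 / 15
= 20.00

20.00 dmg/mana


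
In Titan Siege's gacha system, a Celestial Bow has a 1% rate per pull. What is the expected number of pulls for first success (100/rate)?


Expected pulls for a geometric distribution = 1/p = 100 / rate%
= 100 / 1
= 100.0

100.0 pulls


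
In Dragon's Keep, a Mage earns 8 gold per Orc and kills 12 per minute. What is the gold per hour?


Gold per minute = 8 * 12 = 96
Gold per hour = 96 * 60 = 5760

5760 gold/hour


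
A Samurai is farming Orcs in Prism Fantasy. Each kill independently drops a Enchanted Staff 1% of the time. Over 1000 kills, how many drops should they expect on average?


Expected drops = kills * (drop_rate / 100)
= 1000 * (1 / 100)
= 1000 * 0.01
= 10.0

10.0 drops


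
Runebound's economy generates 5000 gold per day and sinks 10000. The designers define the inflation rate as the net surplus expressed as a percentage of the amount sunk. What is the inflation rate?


Net gold = 5000 - 10000 = -5000
Inflation rate = net / sunk * 100 = -5000 / 10000 * 100
= -0.5 * 100
= -50.00%

-50.00%


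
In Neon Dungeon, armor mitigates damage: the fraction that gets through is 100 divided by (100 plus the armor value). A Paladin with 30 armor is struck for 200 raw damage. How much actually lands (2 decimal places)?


actual = 200 * 100 / (100 + 30)
= 200 * 100 / 130
= 20000 / 130
= 153.85

153.85 damage


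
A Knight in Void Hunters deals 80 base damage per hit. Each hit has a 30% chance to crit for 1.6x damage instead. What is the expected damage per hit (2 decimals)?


E[dmg] = base * (1 + crit_chance * (crit_mult - 1))
cc as decimal = 30/100 = 0.3
cm - 1 = 1.6 - 1 = 0.6
Bonus factor = 0.3 * 0.6 = 0.18
Total multiplier = 1 + 0.18 = 1.18
Expected damage = 80 * 1.18 = 94.40

94.40 damage


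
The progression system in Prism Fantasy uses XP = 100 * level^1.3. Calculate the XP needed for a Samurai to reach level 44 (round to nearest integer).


XP = 100 * level^1.3
Substitute level = 44:
XP = 100 * 44^1.3
= 100 * 136.9268
= 13693

13693 XP


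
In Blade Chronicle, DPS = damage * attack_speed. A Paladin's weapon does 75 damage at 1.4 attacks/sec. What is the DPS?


DPS = damage * attack_speed
= 75 * 1.4
= 105.0

105.0 DPS


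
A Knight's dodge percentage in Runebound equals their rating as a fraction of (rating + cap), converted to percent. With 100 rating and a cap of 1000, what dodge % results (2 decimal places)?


dodge% = 100 / (100 + 1000) * 100
= 100 / 1100 * 100
= 0.090909 * 100
= 9.09%

9.09%


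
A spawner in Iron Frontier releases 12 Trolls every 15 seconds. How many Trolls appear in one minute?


Spawns per minute = count * (60 / interval)
= 12 * (60 / 15)
= 12 * 4.0
= 48.0

48.0 per minute


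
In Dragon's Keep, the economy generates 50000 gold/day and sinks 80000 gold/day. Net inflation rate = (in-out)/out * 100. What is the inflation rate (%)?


Net gold = 50000 - 80000 = -30000
Inflation rate = net / sunk * 100 = -30000 / 80000 * 100
= -0.375 * 100
= -37.50%

-37.50%


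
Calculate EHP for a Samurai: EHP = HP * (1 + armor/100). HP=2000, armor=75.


EHP = 2000 * (1 + 75/100)
= 2000 * (1 + 0.75)
= 2000 * 1.75
= 3500.0

3500.0 EHP


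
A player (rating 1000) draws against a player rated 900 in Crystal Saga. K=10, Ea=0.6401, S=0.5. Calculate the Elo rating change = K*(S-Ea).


Elo update: delta = K * (S - Ea), where S = 0.5 (draws)
S - Ea = 0.5 - 0.6401 = -0.1401
Rating change = 10 * -0.1401
= -1.40

-1.40 rating points


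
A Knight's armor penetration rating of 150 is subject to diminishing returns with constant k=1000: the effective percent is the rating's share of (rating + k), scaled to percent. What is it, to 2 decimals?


effective% = rating / (rating + k) * 100
= 150 / (150 + 1000) * 100
= 150 / 1150 * 100
= 0.130435 * 100
= 13.04%

13.04%


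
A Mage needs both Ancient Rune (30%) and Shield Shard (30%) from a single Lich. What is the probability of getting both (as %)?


For independent events, P(both) = P(A) * P(B)
= 30% * 30%
= 900 / 100 %
= 9.0%

9.0%


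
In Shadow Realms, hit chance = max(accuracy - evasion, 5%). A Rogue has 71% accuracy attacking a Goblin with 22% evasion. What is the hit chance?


accuracy - evasion = 71 - 22 = 49
Apply floor: max(49, 5) = 49
Hit chance = 49%

49%


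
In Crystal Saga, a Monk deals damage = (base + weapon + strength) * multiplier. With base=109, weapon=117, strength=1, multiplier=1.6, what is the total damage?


Sum base + weapon + str = 109 + 117 + 1 = 227
Multiply by 1.6:
227 * 1.6 = 363.2

363.2 damage


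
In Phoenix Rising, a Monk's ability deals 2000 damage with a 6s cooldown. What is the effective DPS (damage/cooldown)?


DPS = damage / cooldown
= 2000 / 6
= 333.33

333.33 DPS


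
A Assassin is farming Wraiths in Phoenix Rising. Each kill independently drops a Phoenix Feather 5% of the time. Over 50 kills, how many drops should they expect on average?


Expected drops = kills * (drop_rate / 100)
= 50 * (5 / 100)
= 50 * 0.05
= 2.5

2.5 drops


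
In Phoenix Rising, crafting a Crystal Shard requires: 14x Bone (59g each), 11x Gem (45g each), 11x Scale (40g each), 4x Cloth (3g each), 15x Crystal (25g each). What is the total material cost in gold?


Cost breakdown:
  Bone: 14 * 59 = 826
  Gem: 11 * 45 = 495
  Scale: 11 * 40 = 440
  Cloth: 4 * 3 = 12
  Crystal: 15 * 25 = 375
Total = 826 + 495 + 440 + 12 + 375 = 2148

2148 gold


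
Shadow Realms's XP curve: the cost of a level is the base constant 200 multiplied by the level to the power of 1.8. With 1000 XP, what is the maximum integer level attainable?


XP = 200 * level^1.8, so level = (XP / 200)^(1/1.8)
= (1000 / 200)^(1/1.8)
= 5.0^0.5556
= 2.4452
Floor: level = 2

level 2


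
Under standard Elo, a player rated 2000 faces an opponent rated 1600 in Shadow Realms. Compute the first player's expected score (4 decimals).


Elo expected score: Ea = 1/(1 + 10^((Rb-Ra)/400))
Rb - Ra = 1600 - 2000 = -400
(Rb-Ra)/400 = -400/400 = -1.0
10^-1.0 = 0.1
Ea = 1/(1 + 0.1) = 1/1.1 = 0.9091

0.9091


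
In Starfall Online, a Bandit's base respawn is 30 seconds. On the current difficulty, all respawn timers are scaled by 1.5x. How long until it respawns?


Respawn time = base * multiplier
= 30 * 1.5
= 45.0 seconds

45.0 seconds


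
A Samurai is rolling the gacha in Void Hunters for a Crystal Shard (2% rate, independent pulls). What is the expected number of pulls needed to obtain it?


Expected pulls for a geometric distribution = 1/p = 100 / rate%
= 100 / 2
= 50.0

50.0 pulls


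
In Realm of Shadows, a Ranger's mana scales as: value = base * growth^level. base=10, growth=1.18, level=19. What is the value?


value = base * growth^level
= 10 * 1.18^19
= 10 * 23.214436
= 232.14

232.14 mana


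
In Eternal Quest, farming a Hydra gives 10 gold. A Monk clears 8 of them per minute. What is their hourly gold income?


Gold per minute = 10 * 8 = 80
Gold per hour = 80 * 60 = 4800

4800 gold/hour


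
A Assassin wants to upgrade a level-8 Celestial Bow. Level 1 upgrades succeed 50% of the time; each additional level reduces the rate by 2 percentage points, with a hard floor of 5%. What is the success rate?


raw_rate = 50 - 2 * (8 - 1)
= 50 - 2 * 7
= 50 - 14
= 36
Apply floor: max(36, 5) = 36%

36%


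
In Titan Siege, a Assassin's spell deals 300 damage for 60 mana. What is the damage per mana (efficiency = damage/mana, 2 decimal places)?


Efficiency = damage / mana
= 300 / 60
= 5.00

5.00 dmg/mana


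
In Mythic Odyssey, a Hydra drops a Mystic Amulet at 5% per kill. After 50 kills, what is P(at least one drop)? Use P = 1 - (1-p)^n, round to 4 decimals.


P(at least one) = 1 - P(none) = 1 - (1-p)^n
p = 5/100 = 0.05
1 - p = 0.95
(1 - p)^50 = 0.95^50 = 0.076945
P(at least one) = 1 - 0.076945 = 0.9231

0.9231


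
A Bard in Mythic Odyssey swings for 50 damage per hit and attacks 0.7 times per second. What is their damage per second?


DPS = damage * attack_speed
= 50 * 0.7
= 35.0

35.0 DPS


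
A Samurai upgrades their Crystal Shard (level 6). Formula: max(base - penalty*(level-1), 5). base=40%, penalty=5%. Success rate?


raw_rate = 40 - 5 * (6 - 1)
= 40 - 5 * 5
= 40 - 25
= 15
Apply floor: max(15, 5) = 15%

15%


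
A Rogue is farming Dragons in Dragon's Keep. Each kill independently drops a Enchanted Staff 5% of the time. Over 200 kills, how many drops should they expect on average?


Expected drops = kills * (drop_rate / 100)
= 200 * (5 / 100)
= 200 * 0.05
= 10.0

10.0 drops


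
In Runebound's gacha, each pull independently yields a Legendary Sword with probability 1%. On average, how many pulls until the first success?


Expected pulls for a geometric distribution = 1/p = 100 / rate%
= 100 / 1
= 100.0

100.0 pulls


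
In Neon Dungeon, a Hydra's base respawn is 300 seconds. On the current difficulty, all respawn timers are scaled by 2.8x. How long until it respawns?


Respawn time = base * multiplier
= 300 * 2.8
= 840.0 seconds

840.0 seconds


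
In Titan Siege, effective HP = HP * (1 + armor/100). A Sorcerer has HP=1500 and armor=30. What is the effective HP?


EHP = 1500 * (1 + 30/100)
= 1500 * (1 + 0.3)
= 1500 * 1.3
= 1950.0

1950.0 EHP


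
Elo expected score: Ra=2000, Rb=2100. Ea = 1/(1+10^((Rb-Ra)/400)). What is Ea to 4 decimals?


Elo expected score: Ea = 1/(1 + 10^((Rb-Ra)/400))
Rb - Ra = 2100 - 2000 = 100
(Rb-Ra)/400 = 100/400 = 0.25
10^0.25 = 1.778279
Ea = 1/(1 + 1.778279) = 1/2.778279 = 0.3599

0.3599
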